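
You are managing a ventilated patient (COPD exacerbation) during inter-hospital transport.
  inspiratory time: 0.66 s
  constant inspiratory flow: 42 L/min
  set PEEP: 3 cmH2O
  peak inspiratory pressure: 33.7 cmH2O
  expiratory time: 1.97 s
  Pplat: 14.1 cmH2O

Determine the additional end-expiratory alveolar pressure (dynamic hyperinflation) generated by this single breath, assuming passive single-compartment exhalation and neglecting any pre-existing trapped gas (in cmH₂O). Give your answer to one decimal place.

Flow: 42 L/min ÷ 60 = 0.7 L/s.
Vt = flow × Ti = 0.7 L/s × 0.66 s × 1000 mL/L = 462.0 mL.
R = (PIP − Pplat)/V̇ = (33.7 − 14.1) / 0.7 = 19.6/0.7 = 28.0 cmH2O·s/L.
C = Vt/(Pplat − PEEP) = 462.0 / (14.1 − 3) = 462.0/11.1 = 41.622 mL/cmH2O.
τ = R × C = 28.0 × 0.04162 L/cmH2O = 1.165 s.
Fraction remaining = e^(−Te/τ) = e^(−1.97/1.165) = 0.1843; trapped volume = 462.0 × 0.1843 = 85.147 mL.
Additional alveolar pressure from trapping ≈ V_trapped / C = 85.147 / 41.622 = 2.046 cmH2O.

2.0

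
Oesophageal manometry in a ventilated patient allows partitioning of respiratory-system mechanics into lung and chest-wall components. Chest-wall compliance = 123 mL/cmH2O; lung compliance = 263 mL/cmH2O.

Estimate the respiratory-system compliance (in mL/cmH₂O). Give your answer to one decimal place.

83.8

Lung and chest wall are elastances in series: 1/Crs = 1/CL + 1/Ccw.
1/Crs = 1/263 + 1/123 = 0.01193.
Crs = 83.822 mL/cmH2O.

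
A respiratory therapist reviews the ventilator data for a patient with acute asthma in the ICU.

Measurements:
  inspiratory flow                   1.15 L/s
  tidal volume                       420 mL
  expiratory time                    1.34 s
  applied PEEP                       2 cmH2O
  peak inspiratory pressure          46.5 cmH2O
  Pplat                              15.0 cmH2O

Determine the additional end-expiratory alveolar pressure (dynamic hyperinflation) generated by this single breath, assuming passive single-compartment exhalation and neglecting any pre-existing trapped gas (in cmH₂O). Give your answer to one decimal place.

R = (PIP − Pplat)/V̇ = (46.5 − 15.0) / 1.15 = 31.5/1.15 = 27.391 cmH2O·s/L.
C = Vt/(Pplat − PEEP) = 420.0 / (15.0 − 2) = 420.0/13.0 = 32.308 mL/cmH2O.
τ = R × C = 27.391 × 0.03231 L/cmH2O = 0.885 s.
Fraction remaining = e^(−Te/τ) = e^(−1.34/0.885) = 0.22; trapped volume = 420.0 × 0.22 = 92.4 mL.
Additional alveolar pressure from trapping ≈ V_trapped / C = 92.4 / 32.308 = 2.86 cmH2O.

2.9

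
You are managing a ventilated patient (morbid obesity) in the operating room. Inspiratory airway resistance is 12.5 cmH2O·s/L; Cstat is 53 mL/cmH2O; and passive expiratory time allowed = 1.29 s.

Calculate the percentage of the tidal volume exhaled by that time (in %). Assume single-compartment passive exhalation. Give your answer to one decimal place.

85.7

τ = R × C = 12.5 × 53 mL/cmH2O = 12.5 × 0.053 L/cmH2O = 0.6625 s.
Passive exhalation: V(t)/V₀ = e^(−t/τ) = e^(−1.29/0.6625) = 0.1427.
Fraction exhaled = 1 − 0.1427 = 0.8573 → 85.73%.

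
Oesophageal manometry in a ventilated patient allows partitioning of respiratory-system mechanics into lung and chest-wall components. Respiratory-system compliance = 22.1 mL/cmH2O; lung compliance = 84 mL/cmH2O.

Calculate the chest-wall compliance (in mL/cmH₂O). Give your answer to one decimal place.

1/Ccw = 1/Crs − 1/CL.
1/Ccw = 1/22.1 − 1/84 = 0.03334.
Ccw = 29.994 mL/cmH2O.

30.0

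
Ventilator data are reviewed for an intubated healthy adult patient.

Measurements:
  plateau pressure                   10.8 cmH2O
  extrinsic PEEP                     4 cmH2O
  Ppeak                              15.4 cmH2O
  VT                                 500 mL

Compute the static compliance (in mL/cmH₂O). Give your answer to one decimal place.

73.5

Cstat = Vt / (Pplat − PEEP) = 500 / (10.8 − 4) = 500 / 6.8 = 73.529 mL/cmH2O.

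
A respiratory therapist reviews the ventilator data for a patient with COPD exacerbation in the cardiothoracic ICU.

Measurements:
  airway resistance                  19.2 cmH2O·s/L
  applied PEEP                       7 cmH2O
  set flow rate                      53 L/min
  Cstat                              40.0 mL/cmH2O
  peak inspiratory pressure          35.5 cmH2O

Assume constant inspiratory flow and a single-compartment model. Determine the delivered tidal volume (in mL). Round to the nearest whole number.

462

Flow: 53 L/min ÷ 60 = 0.8833 L/s.
Equation of motion (constant flow): PIP = Vt/C + R·V̇ + PEEP.
Vt/C = PIP − R·V̇ − PEEP = 35.5 − 16.959 − 7 = 11.541 cmH2O.
Vt = C × 11.541 = 40.0 × 11.541 = 461.64 mL.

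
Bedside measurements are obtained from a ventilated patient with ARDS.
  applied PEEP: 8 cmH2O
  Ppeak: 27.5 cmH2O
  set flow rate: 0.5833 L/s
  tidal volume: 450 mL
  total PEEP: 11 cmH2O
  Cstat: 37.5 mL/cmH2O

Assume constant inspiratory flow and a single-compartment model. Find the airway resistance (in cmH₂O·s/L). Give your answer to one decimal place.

7.7

Total PEEP = 11 cmH2O (set 8 + intrinsic 3); this is the baseline alveolar pressure.
Equation of motion (constant flow): PIP = Vt/C + R·V̇ + PEEP.
R·V̇ = PIP − Vt/C − PEEP = 27.5 − 450/37.5 − 11 = 27.5 − 12.0 − 11 = 4.5 cmH2O.
R = 4.5 / 0.5833 = 7.715 cmH2O·s/L.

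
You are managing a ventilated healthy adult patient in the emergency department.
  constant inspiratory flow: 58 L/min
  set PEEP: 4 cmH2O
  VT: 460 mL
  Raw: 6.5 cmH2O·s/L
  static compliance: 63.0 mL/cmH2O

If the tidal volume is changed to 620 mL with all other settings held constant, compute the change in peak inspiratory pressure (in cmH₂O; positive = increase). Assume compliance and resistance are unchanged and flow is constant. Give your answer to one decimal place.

PIP = Vt/C + R·V̇ + PEEP (constant-flow equation of motion).
Only the elastic term changes: ΔPIP = ΔVt / C = (620 − 460) / 63.0 = 2.54 cmH2O.

2.5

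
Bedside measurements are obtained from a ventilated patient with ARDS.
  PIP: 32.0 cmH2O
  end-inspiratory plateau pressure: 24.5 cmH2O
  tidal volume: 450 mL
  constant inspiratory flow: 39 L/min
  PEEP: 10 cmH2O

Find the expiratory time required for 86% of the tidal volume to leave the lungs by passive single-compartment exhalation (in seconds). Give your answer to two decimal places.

Flow: 39 L/min ÷ 60 = 0.65 L/s.
R = (PIP − Pplat)/V̇ = (32.0 − 24.5) / 0.65 = 7.5/0.65 = 11.538 cmH2O·s/L.
C = Vt/(Pplat − PEEP) = 450.0 / (24.5 − 10) = 450.0/14.5 = 31.034 mL/cmH2O.
τ = R × C = 11.538 × 0.03103 L/cmH2O = 0.358 s.
t = −τ·ln(1 − 0.86) = −0.358·ln(0.14) = 0.7039 s.

0.70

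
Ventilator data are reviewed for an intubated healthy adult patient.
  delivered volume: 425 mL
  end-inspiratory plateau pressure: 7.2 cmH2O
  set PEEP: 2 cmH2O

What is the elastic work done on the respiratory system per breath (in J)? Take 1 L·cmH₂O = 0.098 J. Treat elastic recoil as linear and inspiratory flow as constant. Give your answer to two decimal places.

Elastic work ≈ ½ × (Pplat − PEEP) × Vt = 0.5 × (7.2 − 2) × 0.425 L = 0.5 × 5.2 × 0.425 = 1.105 L·cmH2O.
× 0.098 J/(L·cmH2O) → 0.1083 J.

0.11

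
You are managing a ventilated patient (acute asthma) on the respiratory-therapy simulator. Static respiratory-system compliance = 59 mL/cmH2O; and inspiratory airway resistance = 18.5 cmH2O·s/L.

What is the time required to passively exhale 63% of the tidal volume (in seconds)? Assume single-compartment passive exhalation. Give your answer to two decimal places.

τ = R × C = 18.5 × 59 mL/cmH2O = 18.5 × 0.059 L/cmH2O = 1.092 s.
Exhaled fraction f = 1 − e^(−t/τ) → t = −τ·ln(1 − f) = −1.092·ln(0.37) = 1.086 s.

1.09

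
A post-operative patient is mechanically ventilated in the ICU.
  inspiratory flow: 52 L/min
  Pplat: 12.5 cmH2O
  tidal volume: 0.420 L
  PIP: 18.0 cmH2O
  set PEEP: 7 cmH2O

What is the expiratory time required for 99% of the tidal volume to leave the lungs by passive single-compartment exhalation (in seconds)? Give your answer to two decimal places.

Flow: 52 L/min ÷ 60 = 0.8667 L/s.
R = (PIP − Pplat)/V̇ = (18.0 − 12.5) / 0.8667 = 5.5/0.8667 = 6.346 cmH2O·s/L.
C = Vt/(Pplat − PEEP) = 420.0 / (12.5 − 7) = 420.0/5.5 = 76.364 mL/cmH2O.
τ = R × C = 6.346 × 0.07636 L/cmH2O = 0.4846 s.
t = −τ·ln(1 − 0.99) = −0.4846·ln(0.01) = 2.232 s.

2.23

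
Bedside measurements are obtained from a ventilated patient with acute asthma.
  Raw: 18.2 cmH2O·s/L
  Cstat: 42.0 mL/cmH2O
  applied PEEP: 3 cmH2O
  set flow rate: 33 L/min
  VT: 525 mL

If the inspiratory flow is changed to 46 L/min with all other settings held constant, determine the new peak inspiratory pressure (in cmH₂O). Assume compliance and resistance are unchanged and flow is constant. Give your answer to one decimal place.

29.5

Flow: 33 L/min ÷ 60 = 0.55 L/s.
New flow: 46 L/min ÷ 60 = 0.7667 L/s.
PIP = Vt/C + R·V̇ + PEEP (constant-flow equation of motion).
Only the resistive term changes: ΔPIP = R × ΔV̇ = 18.2 × (0.7667 − 0.55) = 18.2 × 0.2167 = 3.944 cmH2O.
Original PIP = 525/42.0 + 18.2×0.55 + 3 = 25.51 cmH2O; new PIP = 25.51 + (3.944) = 29.454 cmH2O.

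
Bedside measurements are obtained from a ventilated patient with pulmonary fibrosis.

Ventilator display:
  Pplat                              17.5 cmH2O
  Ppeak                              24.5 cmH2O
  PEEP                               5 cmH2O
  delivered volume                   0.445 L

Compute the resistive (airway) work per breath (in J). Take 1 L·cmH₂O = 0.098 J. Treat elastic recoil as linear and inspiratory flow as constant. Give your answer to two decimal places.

0.31

With constant inspiratory flow the resistive pressure is constant at PIP − Pplat = 24.5 − 17.5 = 7.0 cmH2O, so resistive work = 7.0 × 0.445 = 3.115 L·cmH2O.
× 0.098 J/(L·cmH2O) → 0.3053 J.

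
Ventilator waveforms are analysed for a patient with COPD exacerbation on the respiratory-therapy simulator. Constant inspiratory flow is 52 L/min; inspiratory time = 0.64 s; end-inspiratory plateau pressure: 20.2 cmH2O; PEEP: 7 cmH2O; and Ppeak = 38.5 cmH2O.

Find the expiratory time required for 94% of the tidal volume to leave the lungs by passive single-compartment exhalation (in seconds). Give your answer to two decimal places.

Flow: 52 L/min ÷ 60 = 0.8667 L/s.
Vt = flow × Ti = 0.8667 L/s × 0.64 s × 1000 mL/L = 554.69 mL.
R = (PIP − Pplat)/V̇ = (38.5 − 20.2) / 0.8667 = 18.3/0.8667 = 21.115 cmH2O·s/L.
C = Vt/(Pplat − PEEP) = 554.69 / (20.2 − 7) = 554.69/13.2 = 42.022 mL/cmH2O.
τ = R × C = 21.115 × 0.04202 L/cmH2O = 0.8873 s.
t = −τ·ln(1 − 0.94) = −0.8873·ln(0.06) = 2.496 s.

2.50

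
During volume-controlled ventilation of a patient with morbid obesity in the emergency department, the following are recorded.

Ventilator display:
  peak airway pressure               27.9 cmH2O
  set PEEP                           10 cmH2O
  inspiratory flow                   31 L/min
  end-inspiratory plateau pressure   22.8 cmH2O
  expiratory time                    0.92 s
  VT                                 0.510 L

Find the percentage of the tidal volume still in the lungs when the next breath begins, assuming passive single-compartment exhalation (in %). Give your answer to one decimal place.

Flow: 31 L/min ÷ 60 = 0.5167 L/s.
R = (PIP − Pplat)/V̇ = (27.9 − 22.8) / 0.5167 = 5.1/0.5167 = 9.87 cmH2O·s/L.
C = Vt/(Pplat − PEEP) = 510.0 / (22.8 − 10) = 510.0/12.8 = 39.844 mL/cmH2O.
τ = R × C = 9.87 × 0.03984 L/cmH2O = 0.3932 s.
Fraction remaining at end-expiration = e^(−Te/τ) = e^(−0.92/0.3932) = 0.09635 → 9.635%.

9.6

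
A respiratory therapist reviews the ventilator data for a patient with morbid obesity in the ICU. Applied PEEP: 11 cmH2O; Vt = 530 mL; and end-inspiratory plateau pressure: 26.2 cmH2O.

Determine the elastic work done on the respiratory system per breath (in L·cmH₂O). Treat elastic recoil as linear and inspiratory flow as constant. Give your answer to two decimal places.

Elastic work ≈ ½ × (Pplat − PEEP) × Vt = 0.5 × (26.2 − 11) × 0.530 L = 0.5 × 15.2 × 0.530 = 4.028 L·cmH2O.

4.03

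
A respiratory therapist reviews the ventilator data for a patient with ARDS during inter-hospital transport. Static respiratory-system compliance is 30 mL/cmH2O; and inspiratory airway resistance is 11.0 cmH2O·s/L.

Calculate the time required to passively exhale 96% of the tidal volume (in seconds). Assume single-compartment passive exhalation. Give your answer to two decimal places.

1.06

τ = R × C = 11.0 × 30 mL/cmH2O = 11.0 × 0.030 L/cmH2O = 0.33 s.
Exhaled fraction f = 1 − e^(−t/τ) → t = −τ·ln(1 − f) = −0.33·ln(0.04) = 1.062 s.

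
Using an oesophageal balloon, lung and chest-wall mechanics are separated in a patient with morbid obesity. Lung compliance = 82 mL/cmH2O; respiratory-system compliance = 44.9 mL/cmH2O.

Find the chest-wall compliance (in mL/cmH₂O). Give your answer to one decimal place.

1/Ccw = 1/Crs − 1/CL.
1/Ccw = 1/44.9 − 1/82 = 0.01008.
Ccw = 99.206 mL/cmH2O.

99.2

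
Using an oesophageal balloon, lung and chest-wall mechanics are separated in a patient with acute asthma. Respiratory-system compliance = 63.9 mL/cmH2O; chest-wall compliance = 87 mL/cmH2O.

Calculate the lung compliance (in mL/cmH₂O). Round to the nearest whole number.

241

1/CL = 1/Crs − 1/Ccw.
1/CL = 1/63.9 − 1/87 = 0.004155.
CL = 240.67 mL/cmH2O.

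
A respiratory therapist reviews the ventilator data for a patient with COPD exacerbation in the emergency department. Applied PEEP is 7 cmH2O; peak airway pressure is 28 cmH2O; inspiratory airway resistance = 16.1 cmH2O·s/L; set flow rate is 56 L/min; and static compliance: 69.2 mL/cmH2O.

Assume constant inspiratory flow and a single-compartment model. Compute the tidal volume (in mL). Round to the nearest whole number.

Flow: 56 L/min ÷ 60 = 0.9333 L/s.
Equation of motion (constant flow): PIP = Vt/C + R·V̇ + PEEP.
Vt/C = PIP − R·V̇ − PEEP = 28 − 15.026 − 7 = 5.974 cmH2O.
Vt = C × 5.974 = 69.2 × 5.974 = 413.4 mL.

413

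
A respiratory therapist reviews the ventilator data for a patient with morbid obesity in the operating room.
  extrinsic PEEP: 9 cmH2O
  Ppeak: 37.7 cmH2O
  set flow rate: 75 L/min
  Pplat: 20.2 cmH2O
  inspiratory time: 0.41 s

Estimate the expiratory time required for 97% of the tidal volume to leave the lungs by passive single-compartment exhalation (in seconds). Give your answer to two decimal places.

Flow: 75 L/min ÷ 60 = 1.25 L/s.
Vt = flow × Ti = 1.25 L/s × 0.41 s × 1000 mL/L = 512.5 mL.
R = (PIP − Pplat)/V̇ = (37.7 − 20.2) / 1.25 = 17.5/1.25 = 14.0 cmH2O·s/L.
C = Vt/(Pplat − PEEP) = 512.5 / (20.2 − 9) = 512.5/11.2 = 45.759 mL/cmH2O.
τ = R × C = 14.0 × 0.04576 L/cmH2O = 0.6406 s.
t = −τ·ln(1 − 0.97) = −0.6406·ln(0.03) = 2.246 s.

2.25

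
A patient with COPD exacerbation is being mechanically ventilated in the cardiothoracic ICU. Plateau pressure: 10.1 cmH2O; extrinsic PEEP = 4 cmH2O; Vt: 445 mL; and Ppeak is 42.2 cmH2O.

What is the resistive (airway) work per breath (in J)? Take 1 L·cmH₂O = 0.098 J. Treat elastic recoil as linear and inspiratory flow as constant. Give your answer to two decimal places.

1.40

With constant inspiratory flow the resistive pressure is constant at PIP − Pplat = 42.2 − 10.1 = 32.1 cmH2O, so resistive work = 32.1 × 0.445 = 14.285 L·cmH2O.
× 0.098 J/(L·cmH2O) → 1.4 J.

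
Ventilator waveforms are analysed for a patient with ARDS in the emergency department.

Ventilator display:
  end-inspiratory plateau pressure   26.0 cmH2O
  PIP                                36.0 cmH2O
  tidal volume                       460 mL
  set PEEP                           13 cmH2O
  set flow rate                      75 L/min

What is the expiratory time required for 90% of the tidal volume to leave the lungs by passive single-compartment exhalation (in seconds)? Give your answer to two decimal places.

0.65

Flow: 75 L/min ÷ 60 = 1.25 L/s.
R = (PIP − Pplat)/V̇ = (36.0 − 26.0) / 1.25 = 10.0/1.25 = 8.0 cmH2O·s/L.
C = Vt/(Pplat − PEEP) = 460.0 / (26.0 − 13) = 460.0/13.0 = 35.385 mL/cmH2O.
τ = R × C = 8.0 × 0.03539 L/cmH2O = 0.2831 s.
t = −τ·ln(1 − 0.90) = −0.2831·ln(0.1) = 0.6519 s.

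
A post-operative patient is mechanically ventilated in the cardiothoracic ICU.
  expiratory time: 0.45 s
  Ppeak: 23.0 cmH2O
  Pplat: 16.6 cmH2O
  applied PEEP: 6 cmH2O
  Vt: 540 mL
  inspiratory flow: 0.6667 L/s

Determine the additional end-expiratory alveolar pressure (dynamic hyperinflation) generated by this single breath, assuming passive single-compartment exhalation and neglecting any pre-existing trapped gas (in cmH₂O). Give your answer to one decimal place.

4.2

R = (PIP − Pplat)/V̇ = (23.0 − 16.6) / 0.6667 = 6.4/0.6667 = 9.6 cmH2O·s/L.
C = Vt/(Pplat − PEEP) = 540.0 / (16.6 − 6) = 540.0/10.6 = 50.943 mL/cmH2O.
τ = R × C = 9.6 × 0.05094 L/cmH2O = 0.489 s.
Fraction remaining = e^(−Te/τ) = e^(−0.45/0.489) = 0.3984; trapped volume = 540.0 × 0.3984 = 215.14 mL.
Additional alveolar pressure from trapping ≈ V_trapped / C = 215.14 / 50.943 = 4.223 cmH2O.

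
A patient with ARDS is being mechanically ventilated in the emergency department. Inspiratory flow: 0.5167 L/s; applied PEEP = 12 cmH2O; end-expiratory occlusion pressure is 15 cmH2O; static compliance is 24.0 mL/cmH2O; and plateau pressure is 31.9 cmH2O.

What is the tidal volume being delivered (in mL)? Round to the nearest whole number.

End-expiratory occlusion gives total PEEP = 15 cmH2O (intrinsic PEEP = 15 − 12 = 3). Use total PEEP for the elastic gradient.
Vt = Cstat × (Pplat − PEEPtotal) = 24.0 × (31.9 − 15) = 24.0 × 16.9 = 405.6 mL.

406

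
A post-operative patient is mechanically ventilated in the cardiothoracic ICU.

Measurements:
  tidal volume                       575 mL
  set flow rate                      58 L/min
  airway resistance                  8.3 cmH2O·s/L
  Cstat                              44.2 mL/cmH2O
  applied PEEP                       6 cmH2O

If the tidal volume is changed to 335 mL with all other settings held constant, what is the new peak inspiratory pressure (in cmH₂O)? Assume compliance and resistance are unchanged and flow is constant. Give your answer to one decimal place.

Flow: 58 L/min ÷ 60 = 0.9667 L/s.
PIP = Vt/C + R·V̇ + PEEP (constant-flow equation of motion).
Only the elastic term changes: ΔPIP = ΔVt / C = (335 − 575) / 44.2 = -5.43 cmH2O.
Original PIP = 575/44.2 + 8.3×0.9667 + 6 = 27.033 cmH2O; new PIP = 27.033 + (-5.43) = 21.603 cmH2O.

21.6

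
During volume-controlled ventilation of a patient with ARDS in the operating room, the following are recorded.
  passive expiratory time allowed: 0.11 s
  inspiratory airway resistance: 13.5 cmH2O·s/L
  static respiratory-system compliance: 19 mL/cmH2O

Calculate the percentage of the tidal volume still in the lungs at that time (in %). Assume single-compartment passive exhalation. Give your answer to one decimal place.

τ = R × C = 13.5 × 19 mL/cmH2O = 13.5 × 0.019 L/cmH2O = 0.2565 s.
Passive exhalation: V(t)/V₀ = e^(−t/τ) = e^(−0.11/0.2565) = 0.6513.
Fraction remaining = 0.6513 → 65.13%.

65.1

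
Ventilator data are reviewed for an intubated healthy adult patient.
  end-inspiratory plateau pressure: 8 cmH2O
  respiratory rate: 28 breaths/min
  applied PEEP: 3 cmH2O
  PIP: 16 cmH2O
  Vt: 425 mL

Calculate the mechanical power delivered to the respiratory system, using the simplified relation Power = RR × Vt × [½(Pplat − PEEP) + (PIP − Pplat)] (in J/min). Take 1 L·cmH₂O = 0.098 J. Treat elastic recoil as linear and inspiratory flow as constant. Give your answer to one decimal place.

Per-breath work = Vt × [½(Pplat−PEEP) + (PIP−Pplat)] = 0.425 × [0.5×5.0 + 8.0] = 0.425 × 10.5 = 4.463 L·cmH2O.
Power = 28 × 4.463 = 124.96 L·cmH2O/min.
× 0.098 J/(L·cmH2O) → 12.246 J/min.

12.2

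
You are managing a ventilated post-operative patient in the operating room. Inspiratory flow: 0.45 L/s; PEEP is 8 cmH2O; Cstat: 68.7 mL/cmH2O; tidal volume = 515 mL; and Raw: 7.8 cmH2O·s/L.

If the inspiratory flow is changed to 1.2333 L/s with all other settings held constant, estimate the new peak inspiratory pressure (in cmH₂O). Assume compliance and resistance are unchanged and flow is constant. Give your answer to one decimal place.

25.1

PIP = Vt/C + R·V̇ + PEEP (constant-flow equation of motion).
Only the resistive term changes: ΔPIP = R × ΔV̇ = 7.8 × (1.2333 − 0.45) = 7.8 × 0.7833 = 6.11 cmH2O.
Original PIP = 515/68.7 + 7.8×0.45 + 8 = 19.006 cmH2O; new PIP = 19.006 + (6.11) = 25.116 cmH2O.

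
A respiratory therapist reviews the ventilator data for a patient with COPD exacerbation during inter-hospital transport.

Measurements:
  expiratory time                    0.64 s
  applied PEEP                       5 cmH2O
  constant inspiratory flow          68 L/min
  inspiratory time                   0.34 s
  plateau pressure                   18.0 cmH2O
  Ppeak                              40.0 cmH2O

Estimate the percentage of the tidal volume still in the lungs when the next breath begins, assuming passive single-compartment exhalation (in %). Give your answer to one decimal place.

32.9

Flow: 68 L/min ÷ 60 = 1.1333 L/s.
Vt = flow × Ti = 1.1333 L/s × 0.34 s × 1000 mL/L = 385.32 mL.
R = (PIP − Pplat)/V̇ = (40.0 − 18.0) / 1.1333 = 22.0/1.1333 = 19.412 cmH2O·s/L.
C = Vt/(Pplat − PEEP) = 385.32 / (18.0 − 5) = 385.32/13.0 = 29.64 mL/cmH2O.
τ = R × C = 19.412 × 0.02964 L/cmH2O = 0.5754 s.
Fraction remaining at end-expiration = e^(−Te/τ) = e^(−0.64/0.5754) = 0.3288 → 32.88%.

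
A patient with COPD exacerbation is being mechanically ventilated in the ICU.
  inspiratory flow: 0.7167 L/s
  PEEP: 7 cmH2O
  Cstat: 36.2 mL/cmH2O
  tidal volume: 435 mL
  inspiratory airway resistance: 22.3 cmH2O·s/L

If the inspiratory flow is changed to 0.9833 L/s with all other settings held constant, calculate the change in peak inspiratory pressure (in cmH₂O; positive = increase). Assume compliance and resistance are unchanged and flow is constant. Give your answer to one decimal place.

PIP = Vt/C + R·V̇ + PEEP (constant-flow equation of motion).
Only the resistive term changes: ΔPIP = R × ΔV̇ = 22.3 × (0.9833 − 0.7167) = 22.3 × 0.2666 = 5.945 cmH2O.

5.9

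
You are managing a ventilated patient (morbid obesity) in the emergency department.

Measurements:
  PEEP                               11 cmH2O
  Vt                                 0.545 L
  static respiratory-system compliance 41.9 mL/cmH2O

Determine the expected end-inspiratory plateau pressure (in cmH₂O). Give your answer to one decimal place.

24.0

Pplat = PEEP + Vt / Cstat = 11 + 545 / 41.9 = 11 + 13.007 = 24.007 cmH2O.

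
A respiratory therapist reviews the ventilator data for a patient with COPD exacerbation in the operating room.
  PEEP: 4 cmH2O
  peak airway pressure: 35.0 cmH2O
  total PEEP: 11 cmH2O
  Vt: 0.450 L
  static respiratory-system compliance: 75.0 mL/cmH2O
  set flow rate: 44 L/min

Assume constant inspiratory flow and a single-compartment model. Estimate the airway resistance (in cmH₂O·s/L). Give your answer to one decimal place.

24.5

Flow: 44 L/min ÷ 60 = 0.7333 L/s.
Total PEEP = 11 cmH2O (set 4 + intrinsic 7); this is the baseline alveolar pressure.
Equation of motion (constant flow): PIP = Vt/C + R·V̇ + PEEP.
R·V̇ = PIP − Vt/C − PEEP = 35.0 − 450/75.0 − 11 = 35.0 − 6.0 − 11 = 18.0 cmH2O.
R = 18.0 / 0.7333 = 24.547 cmH2O·s/L.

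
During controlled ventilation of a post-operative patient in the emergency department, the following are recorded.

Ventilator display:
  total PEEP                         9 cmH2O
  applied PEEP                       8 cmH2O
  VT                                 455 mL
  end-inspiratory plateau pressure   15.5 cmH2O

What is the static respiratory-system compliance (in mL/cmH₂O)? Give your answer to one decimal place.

End-expiratory occlusion gives total PEEP = 9 cmH2O (intrinsic PEEP = 9 − 8 = 1). Use total PEEP for the elastic gradient.
Cstat = Vt / (Pplat − PEEPtotal) = 455 / (15.5 − 9) = 455 / 6.5 = 70.0 mL/cmH2O.

70.0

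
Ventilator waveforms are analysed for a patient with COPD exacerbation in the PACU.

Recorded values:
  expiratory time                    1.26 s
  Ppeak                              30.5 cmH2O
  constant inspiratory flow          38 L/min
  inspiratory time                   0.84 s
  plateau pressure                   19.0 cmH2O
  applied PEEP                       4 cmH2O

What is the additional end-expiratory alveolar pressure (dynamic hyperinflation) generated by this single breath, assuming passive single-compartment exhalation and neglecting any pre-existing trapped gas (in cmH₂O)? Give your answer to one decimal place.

2.1

Flow: 38 L/min ÷ 60 = 0.6333 L/s.
Vt = flow × Ti = 0.6333 L/s × 0.84 s × 1000 mL/L = 531.97 mL.
R = (PIP − Pplat)/V̇ = (30.5 − 19.0) / 0.6333 = 11.5/0.6333 = 18.159 cmH2O·s/L.
C = Vt/(Pplat − PEEP) = 531.97 / (19.0 − 4) = 531.97/15.0 = 35.465 mL/cmH2O.
τ = R × C = 18.159 × 0.03547 L/cmH2O = 0.6441 s.
Fraction remaining = e^(−Te/τ) = e^(−1.26/0.6441) = 0.1414; trapped volume = 531.97 × 0.1414 = 75.221 mL.
Additional alveolar pressure from trapping ≈ V_trapped / C = 75.221 / 35.465 = 2.121 cmH2O.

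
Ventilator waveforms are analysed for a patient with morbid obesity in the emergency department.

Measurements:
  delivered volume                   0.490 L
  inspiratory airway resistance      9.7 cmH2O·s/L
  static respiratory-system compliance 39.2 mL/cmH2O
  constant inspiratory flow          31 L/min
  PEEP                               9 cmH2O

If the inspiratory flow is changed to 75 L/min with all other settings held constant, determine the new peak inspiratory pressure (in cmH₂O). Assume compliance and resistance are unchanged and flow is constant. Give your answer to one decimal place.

Flow: 31 L/min ÷ 60 = 0.5167 L/s.
New flow: 75 L/min ÷ 60 = 1.25 L/s.
PIP = Vt/C + R·V̇ + PEEP (constant-flow equation of motion).
Only the resistive term changes: ΔPIP = R × ΔV̇ = 9.7 × (1.25 − 0.5167) = 9.7 × 0.7333 = 7.113 cmH2O.
Original PIP = 490/39.2 + 9.7×0.5167 + 9 = 26.512 cmH2O; new PIP = 26.512 + (7.113) = 33.625 cmH2O.

33.6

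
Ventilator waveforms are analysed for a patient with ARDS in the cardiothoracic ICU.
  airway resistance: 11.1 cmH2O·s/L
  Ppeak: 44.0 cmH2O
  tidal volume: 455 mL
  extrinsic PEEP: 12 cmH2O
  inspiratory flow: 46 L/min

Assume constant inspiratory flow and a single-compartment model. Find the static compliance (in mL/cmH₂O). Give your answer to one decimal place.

19.4

Flow: 46 L/min ÷ 60 = 0.7667 L/s.
Equation of motion (constant flow): PIP = Vt/C + R·V̇ + PEEP.
Vt/C = PIP − R·V̇ − PEEP = 44.0 − 11.1×0.7667 − 12 = 44.0 − 8.51 − 12 = 23.49 cmH2O.
C = Vt / 23.49 = 455 / 23.49 = 19.37 mL/cmH2O.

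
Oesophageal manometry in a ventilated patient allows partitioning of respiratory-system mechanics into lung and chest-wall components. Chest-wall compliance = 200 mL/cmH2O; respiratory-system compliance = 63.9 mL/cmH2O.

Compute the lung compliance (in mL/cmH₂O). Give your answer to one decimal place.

1/CL = 1/Crs − 1/Ccw.
1/CL = 1/63.9 − 1/200 = 0.01065.
CL = 93.897 mL/cmH2O.

93.9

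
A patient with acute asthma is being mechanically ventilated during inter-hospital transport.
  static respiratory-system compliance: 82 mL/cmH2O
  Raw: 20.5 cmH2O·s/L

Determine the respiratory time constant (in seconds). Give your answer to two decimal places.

τ = R × C = 20.5 × 82 mL/cmH2O = 20.5 × 0.082 L/cmH2O = 1.681 s.

1.68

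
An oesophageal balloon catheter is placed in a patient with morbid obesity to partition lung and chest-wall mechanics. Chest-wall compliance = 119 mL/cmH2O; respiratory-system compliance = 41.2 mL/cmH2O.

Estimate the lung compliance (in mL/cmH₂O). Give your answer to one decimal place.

1/CL = 1/Crs − 1/Ccw.
1/CL = 1/41.2 − 1/119 = 0.01587.
CL = 63.012 mL/cmH2O.

63.0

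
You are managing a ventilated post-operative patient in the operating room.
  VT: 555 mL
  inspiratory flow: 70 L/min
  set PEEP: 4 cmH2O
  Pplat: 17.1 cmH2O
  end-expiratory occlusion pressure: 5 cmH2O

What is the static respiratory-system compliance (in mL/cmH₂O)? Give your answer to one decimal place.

End-expiratory occlusion gives total PEEP = 5 cmH2O (intrinsic PEEP = 5 − 4 = 1). Use total PEEP for the elastic gradient.
Cstat = Vt / (Pplat − PEEPtotal) = 555 / (17.1 − 5) = 555 / 12.1 = 45.868 mL/cmH2O.

45.9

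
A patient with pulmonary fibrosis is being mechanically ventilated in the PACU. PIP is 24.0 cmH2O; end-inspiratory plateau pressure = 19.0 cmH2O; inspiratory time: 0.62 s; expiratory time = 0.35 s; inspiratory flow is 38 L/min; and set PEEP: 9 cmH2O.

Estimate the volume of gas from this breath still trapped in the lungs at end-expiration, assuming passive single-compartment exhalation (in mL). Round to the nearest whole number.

127

Flow: 38 L/min ÷ 60 = 0.6333 L/s.
Vt = flow × Ti = 0.6333 L/s × 0.62 s × 1000 mL/L = 392.65 mL.
R = (PIP − Pplat)/V̇ = (24.0 − 19.0) / 0.6333 = 5.0/0.6333 = 7.895 cmH2O·s/L.
C = Vt/(Pplat − PEEP) = 392.65 / (19.0 − 9) = 392.65/10.0 = 39.265 mL/cmH2O.
τ = R × C = 7.895 × 0.03927 L/cmH2O = 0.31 s.
Fraction remaining = e^(−Te/τ) = e^(−0.35/0.31) = 0.3233.
Trapped volume = 392.65 × 0.3233 = 126.94 mL.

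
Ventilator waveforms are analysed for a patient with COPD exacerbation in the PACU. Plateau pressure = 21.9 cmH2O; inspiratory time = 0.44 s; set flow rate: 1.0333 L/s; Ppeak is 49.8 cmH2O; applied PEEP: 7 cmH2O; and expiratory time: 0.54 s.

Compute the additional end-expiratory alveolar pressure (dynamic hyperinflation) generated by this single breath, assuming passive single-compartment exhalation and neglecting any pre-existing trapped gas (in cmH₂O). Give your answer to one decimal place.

Vt = flow × Ti = 1.0333 L/s × 0.44 s × 1000 mL/L = 454.65 mL.
R = (PIP − Pplat)/V̇ = (49.8 − 21.9) / 1.0333 = 27.9/1.0333 = 27.001 cmH2O·s/L.
C = Vt/(Pplat − PEEP) = 454.65 / (21.9 − 7) = 454.65/14.9 = 30.513 mL/cmH2O.
τ = R × C = 27.001 × 0.03051 L/cmH2O = 0.8238 s.
Fraction remaining = e^(−Te/τ) = e^(−0.54/0.8238) = 0.5192; trapped volume = 454.65 × 0.5192 = 236.05 mL.
Additional alveolar pressure from trapping ≈ V_trapped / C = 236.05 / 30.513 = 7.736 cmH2O.

7.7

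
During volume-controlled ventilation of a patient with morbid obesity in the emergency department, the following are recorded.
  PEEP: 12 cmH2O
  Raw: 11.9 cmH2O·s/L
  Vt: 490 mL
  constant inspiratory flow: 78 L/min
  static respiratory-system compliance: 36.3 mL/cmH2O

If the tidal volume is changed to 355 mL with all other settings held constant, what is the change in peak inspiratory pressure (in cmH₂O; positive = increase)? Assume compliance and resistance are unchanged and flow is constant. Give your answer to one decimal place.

-3.7

PIP = Vt/C + R·V̇ + PEEP (constant-flow equation of motion).
Only the elastic term changes: ΔPIP = ΔVt / C = (355 − 490) / 36.3 = -3.719 cmH2O.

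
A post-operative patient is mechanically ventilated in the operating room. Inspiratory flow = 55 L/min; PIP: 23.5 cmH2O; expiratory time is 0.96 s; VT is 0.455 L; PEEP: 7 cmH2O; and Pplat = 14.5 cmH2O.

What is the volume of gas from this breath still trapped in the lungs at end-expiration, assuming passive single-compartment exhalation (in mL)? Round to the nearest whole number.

Flow: 55 L/min ÷ 60 = 0.9167 L/s.
R = (PIP − Pplat)/V̇ = (23.5 − 14.5) / 0.9167 = 9.0/0.9167 = 9.818 cmH2O·s/L.
C = Vt/(Pplat − PEEP) = 455.0 / (14.5 − 7) = 455.0/7.5 = 60.667 mL/cmH2O.
τ = R × C = 9.818 × 0.06067 L/cmH2O = 0.5957 s.
Fraction remaining = e^(−Te/τ) = e^(−0.96/0.5957) = 0.1996.
Trapped volume = 455.0 × 0.1996 = 90.818 mL.

91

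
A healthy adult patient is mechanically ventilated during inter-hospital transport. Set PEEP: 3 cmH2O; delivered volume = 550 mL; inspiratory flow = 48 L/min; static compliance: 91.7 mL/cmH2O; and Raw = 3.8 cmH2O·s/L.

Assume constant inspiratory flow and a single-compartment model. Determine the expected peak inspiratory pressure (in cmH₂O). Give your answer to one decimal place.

12.0

Flow: 48 L/min ÷ 60 = 0.8 L/s.
Equation of motion (constant flow): PIP = Vt/C + R·V̇ + PEEP.
PIP = 550/91.7 + 3.8×0.8 + 3 = 5.998 + 3.04 + 3 = 12.038 cmH2O.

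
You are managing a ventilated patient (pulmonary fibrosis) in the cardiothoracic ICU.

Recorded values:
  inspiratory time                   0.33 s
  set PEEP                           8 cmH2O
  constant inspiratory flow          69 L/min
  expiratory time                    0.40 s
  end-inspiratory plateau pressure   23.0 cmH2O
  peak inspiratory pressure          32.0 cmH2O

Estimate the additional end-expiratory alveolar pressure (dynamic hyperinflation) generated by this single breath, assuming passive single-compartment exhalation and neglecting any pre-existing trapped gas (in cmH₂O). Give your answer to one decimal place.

2.0

Flow: 69 L/min ÷ 60 = 1.15 L/s.
Vt = flow × Ti = 1.15 L/s × 0.33 s × 1000 mL/L = 379.5 mL.
R = (PIP − Pplat)/V̇ = (32.0 − 23.0) / 1.15 = 9.0/1.15 = 7.826 cmH2O·s/L.
C = Vt/(Pplat − PEEP) = 379.5 / (23.0 − 8) = 379.5/15.0 = 25.3 mL/cmH2O.
τ = R × C = 7.826 × 0.0253 L/cmH2O = 0.198 s.
Fraction remaining = e^(−Te/τ) = e^(−0.40/0.198) = 0.1326; trapped volume = 379.5 × 0.1326 = 50.322 mL.
Additional alveolar pressure from trapping ≈ V_trapped / C = 50.322 / 25.3 = 1.989 cmH2O.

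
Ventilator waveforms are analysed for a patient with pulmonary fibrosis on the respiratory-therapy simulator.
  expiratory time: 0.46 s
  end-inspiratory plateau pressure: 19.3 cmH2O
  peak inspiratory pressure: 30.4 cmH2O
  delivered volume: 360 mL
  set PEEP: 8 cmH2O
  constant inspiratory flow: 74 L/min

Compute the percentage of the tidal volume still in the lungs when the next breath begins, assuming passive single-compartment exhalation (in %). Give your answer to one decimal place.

20.1

Flow: 74 L/min ÷ 60 = 1.2333 L/s.
R = (PIP − Pplat)/V̇ = (30.4 − 19.3) / 1.2333 = 11.1/1.2333 = 9.0 cmH2O·s/L.
C = Vt/(Pplat − PEEP) = 360.0 / (19.3 − 8) = 360.0/11.3 = 31.858 mL/cmH2O.
τ = R × C = 9.0 × 0.03186 L/cmH2O = 0.2867 s.
Fraction remaining at end-expiration = e^(−Te/τ) = e^(−0.46/0.2867) = 0.201 → 20.1%.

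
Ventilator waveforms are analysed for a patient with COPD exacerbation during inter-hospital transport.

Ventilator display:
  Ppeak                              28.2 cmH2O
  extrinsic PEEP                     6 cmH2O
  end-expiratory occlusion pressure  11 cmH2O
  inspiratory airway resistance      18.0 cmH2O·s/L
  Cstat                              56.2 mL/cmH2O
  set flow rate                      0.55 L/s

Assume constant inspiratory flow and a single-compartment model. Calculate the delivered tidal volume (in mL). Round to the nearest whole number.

Total PEEP = 11 cmH2O (set 6 + intrinsic 5); this is the baseline alveolar pressure.
Equation of motion (constant flow): PIP = Vt/C + R·V̇ + PEEP.
Vt/C = PIP − R·V̇ − PEEP = 28.2 − 9.9 − 11 = 7.3 cmH2O.
Vt = C × 7.3 = 56.2 × 7.3 = 410.26 mL.

410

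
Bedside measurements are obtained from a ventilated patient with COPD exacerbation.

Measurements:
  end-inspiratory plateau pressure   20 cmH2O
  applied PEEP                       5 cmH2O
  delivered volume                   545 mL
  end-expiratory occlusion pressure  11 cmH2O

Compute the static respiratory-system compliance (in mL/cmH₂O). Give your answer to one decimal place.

End-expiratory occlusion gives total PEEP = 11 cmH2O (intrinsic PEEP = 11 − 5 = 6). Use total PEEP for the elastic gradient.
Cstat = Vt / (Pplat − PEEPtotal) = 545 / (20 − 11) = 545 / 9.0 = 60.556 mL/cmH2O.

60.6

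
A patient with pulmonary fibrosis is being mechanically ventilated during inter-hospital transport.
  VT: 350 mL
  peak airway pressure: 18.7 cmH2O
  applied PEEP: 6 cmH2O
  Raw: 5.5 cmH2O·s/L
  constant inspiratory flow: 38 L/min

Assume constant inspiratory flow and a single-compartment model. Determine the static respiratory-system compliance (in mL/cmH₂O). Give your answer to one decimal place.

38.0

Flow: 38 L/min ÷ 60 = 0.6333 L/s.
Equation of motion (constant flow): PIP = Vt/C + R·V̇ + PEEP.
Vt/C = PIP − R·V̇ − PEEP = 18.7 − 5.5×0.6333 − 6 = 18.7 − 3.483 − 6 = 9.217 cmH2O.
C = Vt / 9.217 = 350 / 9.217 = 37.973 mL/cmH2O.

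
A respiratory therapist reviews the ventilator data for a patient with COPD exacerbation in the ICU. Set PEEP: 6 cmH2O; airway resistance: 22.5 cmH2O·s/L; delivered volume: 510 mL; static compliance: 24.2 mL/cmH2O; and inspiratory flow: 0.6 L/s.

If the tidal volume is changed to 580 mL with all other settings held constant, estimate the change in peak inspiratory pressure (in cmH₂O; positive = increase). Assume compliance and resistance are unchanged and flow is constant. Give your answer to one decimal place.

2.9

PIP = Vt/C + R·V̇ + PEEP (constant-flow equation of motion).
Only the elastic term changes: ΔPIP = ΔVt / C = (580 − 510) / 24.2 = 2.893 cmH2O.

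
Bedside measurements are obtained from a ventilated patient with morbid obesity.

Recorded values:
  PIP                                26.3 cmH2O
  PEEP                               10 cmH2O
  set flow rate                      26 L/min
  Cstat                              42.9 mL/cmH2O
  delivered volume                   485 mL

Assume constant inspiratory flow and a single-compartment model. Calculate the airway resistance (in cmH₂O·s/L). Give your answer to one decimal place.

11.5

Flow: 26 L/min ÷ 60 = 0.4333 L/s.
Equation of motion (constant flow): PIP = Vt/C + R·V̇ + PEEP.
R·V̇ = PIP − Vt/C − PEEP = 26.3 − 485/42.9 − 10 = 26.3 − 11.305 − 10 = 4.995 cmH2O.
R = 4.995 / 0.4333 = 11.528 cmH2O·s/L.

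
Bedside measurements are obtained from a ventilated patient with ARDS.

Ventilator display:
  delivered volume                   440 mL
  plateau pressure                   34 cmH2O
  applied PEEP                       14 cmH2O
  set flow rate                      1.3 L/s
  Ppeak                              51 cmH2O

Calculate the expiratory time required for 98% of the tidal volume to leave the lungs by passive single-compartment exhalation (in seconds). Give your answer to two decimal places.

R = (PIP − Pplat)/V̇ = (51 − 34) / 1.3 = 17.0/1.3 = 13.077 cmH2O·s/L.
C = Vt/(Pplat − PEEP) = 440.0 / (34 − 14) = 440.0/20.0 = 22.0 mL/cmH2O.
τ = R × C = 13.077 × 0.022 L/cmH2O = 0.2877 s.
t = −τ·ln(1 − 0.98) = −0.2877·ln(0.02) = 1.125 s.

1.13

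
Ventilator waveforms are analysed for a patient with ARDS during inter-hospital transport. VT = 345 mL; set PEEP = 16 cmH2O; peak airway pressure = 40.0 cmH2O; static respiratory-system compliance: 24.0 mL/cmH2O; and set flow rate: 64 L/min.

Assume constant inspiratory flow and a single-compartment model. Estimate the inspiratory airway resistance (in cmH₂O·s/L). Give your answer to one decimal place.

9.0

Flow: 64 L/min ÷ 60 = 1.0667 L/s.
Equation of motion (constant flow): PIP = Vt/C + R·V̇ + PEEP.
R·V̇ = PIP − Vt/C − PEEP = 40.0 − 345/24.0 − 16 = 40.0 − 14.375 − 16 = 9.625 cmH2O.
R = 9.625 / 1.0667 = 9.023 cmH2O·s/L.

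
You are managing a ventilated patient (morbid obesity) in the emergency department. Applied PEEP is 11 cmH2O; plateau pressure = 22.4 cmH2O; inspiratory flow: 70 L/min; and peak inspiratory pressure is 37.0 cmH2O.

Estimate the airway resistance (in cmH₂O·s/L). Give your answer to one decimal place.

Flow: 70 L/min ÷ 60 = 1.1667 L/s.
Raw = (PIP − Pplat) / flow = (37.0 − 22.4) / 1.1667 = 14.6 / 1.1667 = 12.514 cmH2O·s/L.

12.5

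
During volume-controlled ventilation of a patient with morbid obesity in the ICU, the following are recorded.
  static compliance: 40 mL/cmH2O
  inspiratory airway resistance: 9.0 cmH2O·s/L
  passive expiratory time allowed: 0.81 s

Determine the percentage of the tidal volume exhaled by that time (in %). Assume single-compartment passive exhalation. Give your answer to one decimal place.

τ = R × C = 9.0 × 40 mL/cmH2O = 9.0 × 0.040 L/cmH2O = 0.36 s.
Passive exhalation: V(t)/V₀ = e^(−t/τ) = e^(−0.81/0.36) = 0.1054.
Fraction exhaled = 1 − 0.1054 = 0.8946 → 89.46%.

89.5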